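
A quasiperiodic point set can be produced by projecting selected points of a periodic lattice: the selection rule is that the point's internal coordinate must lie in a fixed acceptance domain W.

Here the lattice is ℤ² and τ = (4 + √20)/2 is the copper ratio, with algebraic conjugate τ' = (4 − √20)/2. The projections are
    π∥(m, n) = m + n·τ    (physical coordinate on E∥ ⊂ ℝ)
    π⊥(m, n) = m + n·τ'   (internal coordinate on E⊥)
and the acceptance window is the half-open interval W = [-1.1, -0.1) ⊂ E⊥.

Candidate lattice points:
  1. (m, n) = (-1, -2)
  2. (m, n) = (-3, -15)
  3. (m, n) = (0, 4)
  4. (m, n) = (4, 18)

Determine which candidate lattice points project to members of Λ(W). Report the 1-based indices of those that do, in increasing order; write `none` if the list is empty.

τ' = (4−√20)/2 ≈ -0.236068.
#1 (-1,-2): internal coord -1 + (-2)·τ' = -0.527864; -0.527864 ∈ [-1.1, -0.1) → IN Λ
#2 (-3,-15): internal coord -3 + (-15)·τ' = +0.541020; +0.541020 ∉ [-1.1, -0.1) → out
#3 (0,4): internal coord 0 + (4)·τ' = -0.944272; -0.944272 ∈ [-1.1, -0.1) → IN Λ
#4 (4,18): internal coord 4 + (18)·τ' = -0.249224; -0.249224 ∈ [-1.1, -0.1) → IN Λ

1, 3, 4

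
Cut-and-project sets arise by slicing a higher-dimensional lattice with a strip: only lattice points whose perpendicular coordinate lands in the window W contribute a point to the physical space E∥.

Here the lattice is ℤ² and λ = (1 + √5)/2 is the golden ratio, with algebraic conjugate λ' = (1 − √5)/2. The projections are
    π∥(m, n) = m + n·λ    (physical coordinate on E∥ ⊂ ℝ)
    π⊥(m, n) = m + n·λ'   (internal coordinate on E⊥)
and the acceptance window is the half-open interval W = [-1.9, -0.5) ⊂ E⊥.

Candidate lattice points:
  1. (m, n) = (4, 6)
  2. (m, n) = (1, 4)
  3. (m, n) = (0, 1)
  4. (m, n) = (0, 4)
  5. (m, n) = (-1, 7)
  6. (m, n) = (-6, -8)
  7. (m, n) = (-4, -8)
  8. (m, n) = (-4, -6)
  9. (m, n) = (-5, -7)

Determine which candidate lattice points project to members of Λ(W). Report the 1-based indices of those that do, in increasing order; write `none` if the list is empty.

Numerically λ ≈ 1.6180 and λ' = −1/λ ≈ -0.6180.
#1 (4,6): internal coord 4 + (6)·λ' = +0.2918; +0.2918 ∉ [-1.9, -0.5) → out
#2 (1,4): internal coord 1 + (4)·λ' = -1.4721; -1.4721 ∈ [-1.9, -0.5) → IN Λ
#3 (0,1): internal coord 0 + (1)·λ' = -0.6180; -0.6180 ∈ [-1.9, -0.5) → IN Λ
#4 (0,4): internal coord 0 + (4)·λ' = -2.4721; -2.4721 ∉ [-1.9, -0.5) → out
#5 (-1,7): internal coord -1 + (7)·λ' = -5.3262; -5.3262 ∉ [-1.9, -0.5) → out
#6 (-6,-8): internal coord -6 + (-8)·λ' = -1.0557; -1.0557 ∈ [-1.9, -0.5) → IN Λ
#7 (-4,-8): internal coord -4 + (-8)·λ' = +0.9443; +0.9443 ∉ [-1.9, -0.5) → out
#8 (-4,-6): internal coord -4 + (-6)·λ' = -0.2918; -0.2918 ∉ [-1.9, -0.5) → out
#9 (-5,-7): internal coord -5 + (-7)·λ' = -0.6738; -0.6738 ∈ [-1.9, -0.5) → IN Λ

2, 3, 6, 9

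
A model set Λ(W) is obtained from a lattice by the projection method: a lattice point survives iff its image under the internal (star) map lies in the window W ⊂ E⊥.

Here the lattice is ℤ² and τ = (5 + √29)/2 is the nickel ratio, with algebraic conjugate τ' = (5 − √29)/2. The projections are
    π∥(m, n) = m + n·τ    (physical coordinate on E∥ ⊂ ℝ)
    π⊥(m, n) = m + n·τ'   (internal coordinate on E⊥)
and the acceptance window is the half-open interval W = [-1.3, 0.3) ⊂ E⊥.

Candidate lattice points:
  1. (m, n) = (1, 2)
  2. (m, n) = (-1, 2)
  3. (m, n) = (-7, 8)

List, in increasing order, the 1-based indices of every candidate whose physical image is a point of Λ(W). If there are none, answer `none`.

Numerically τ ≈ 5.192582 and τ' = −1/τ ≈ -0.192582.
#1 (1,2): internal coord 1 + (2)·τ' = +0.614835; +0.614835 ∉ [-1.3, 0.3) → out
#2 (-1,2): internal coord -1 + (2)·τ' = -1.385165; -1.385165 ∉ [-1.3, 0.3) → out
#3 (-7,8): internal coord -7 + (8)·τ' = -8.540659; -8.540659 ∉ [-1.3, 0.3) → out

none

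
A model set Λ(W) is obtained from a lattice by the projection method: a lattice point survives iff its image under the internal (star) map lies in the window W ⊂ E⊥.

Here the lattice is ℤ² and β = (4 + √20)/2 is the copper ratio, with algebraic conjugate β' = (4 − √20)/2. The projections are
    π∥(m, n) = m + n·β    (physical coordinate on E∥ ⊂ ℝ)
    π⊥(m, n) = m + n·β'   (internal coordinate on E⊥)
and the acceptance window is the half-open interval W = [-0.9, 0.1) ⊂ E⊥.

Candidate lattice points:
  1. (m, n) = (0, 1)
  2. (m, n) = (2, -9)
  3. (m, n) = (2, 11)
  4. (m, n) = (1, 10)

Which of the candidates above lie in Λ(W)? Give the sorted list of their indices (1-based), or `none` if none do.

1, 3

Compute β' = (4−√20)/2 = -0.236068, so π⊥(m,n) = m -0.236068·n.
candidate 1: (m,n)=(0,1) → π∥ = 0+1·β ≈ 4.236068, π⊥ = 0+1·β' ≈ -0.236068 ∈ [-0.9, 0.1) ⇒ IN Λ
candidate 2: (m,n)=(2,-9) → π∥ = 2-9·β ≈ -36.124612, π⊥ = 2-9·β' ≈ 4.124612 ∉ [-0.9, 0.1) ⇒ out
candidate 3: (m,n)=(2,11) → π∥ = 2+11·β ≈ 48.596748, π⊥ = 2+11·β' ≈ -0.596748 ∈ [-0.9, 0.1) ⇒ IN Λ
candidate 4: (m,n)=(1,10) → π∥ = 1+10·β ≈ 43.360680, π⊥ = 1+10·β' ≈ -1.360680 ∉ [-0.9, 0.1) ⇒ out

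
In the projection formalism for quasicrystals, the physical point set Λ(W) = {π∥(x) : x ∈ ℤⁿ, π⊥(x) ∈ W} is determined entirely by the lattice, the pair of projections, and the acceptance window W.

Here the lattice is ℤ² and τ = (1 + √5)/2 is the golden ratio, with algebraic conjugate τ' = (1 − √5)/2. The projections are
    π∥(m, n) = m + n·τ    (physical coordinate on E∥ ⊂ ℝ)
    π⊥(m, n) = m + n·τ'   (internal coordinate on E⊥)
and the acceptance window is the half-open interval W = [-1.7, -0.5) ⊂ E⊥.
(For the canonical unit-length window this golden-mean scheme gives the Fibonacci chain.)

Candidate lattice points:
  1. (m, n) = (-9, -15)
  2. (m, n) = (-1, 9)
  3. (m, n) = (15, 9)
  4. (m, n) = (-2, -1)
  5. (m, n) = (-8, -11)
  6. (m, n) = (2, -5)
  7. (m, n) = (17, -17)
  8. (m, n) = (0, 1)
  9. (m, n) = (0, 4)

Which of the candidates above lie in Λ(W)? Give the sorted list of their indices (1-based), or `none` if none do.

4, 5, 8

Compute τ' = (1−√5)/2 = -0.6180, so π⊥(m,n) = m -0.6180·n.
#1 (-9,-15): internal coord -9 + (-15)·τ' = +0.2705; +0.2705 ∉ [-1.7, -0.5) → out
#2 (-1,9): internal coord -1 + (9)·τ' = -6.5623; -6.5623 ∉ [-1.7, -0.5) → out
#3 (15,9): internal coord 15 + (9)·τ' = +9.4377; +9.4377 ∉ [-1.7, -0.5) → out
#4 (-2,-1): internal coord -2 + (-1)·τ' = -1.3820; -1.3820 ∈ [-1.7, -0.5) → IN Λ
#5 (-8,-11): internal coord -8 + (-11)·τ' = -1.2016; -1.2016 ∈ [-1.7, -0.5) → IN Λ
#6 (2,-5): internal coord 2 + (-5)·τ' = +5.0902; +5.0902 ∉ [-1.7, -0.5) → out
#7 (17,-17): internal coord 17 + (-17)·τ' = +27.5066; +27.5066 ∉ [-1.7, -0.5) → out
#8 (0,1): internal coord 0 + (1)·τ' = -0.6180; -0.6180 ∈ [-1.7, -0.5) → IN Λ
#9 (0,4): internal coord 0 + (4)·τ' = -2.4721; -2.4721 ∉ [-1.7, -0.5) → out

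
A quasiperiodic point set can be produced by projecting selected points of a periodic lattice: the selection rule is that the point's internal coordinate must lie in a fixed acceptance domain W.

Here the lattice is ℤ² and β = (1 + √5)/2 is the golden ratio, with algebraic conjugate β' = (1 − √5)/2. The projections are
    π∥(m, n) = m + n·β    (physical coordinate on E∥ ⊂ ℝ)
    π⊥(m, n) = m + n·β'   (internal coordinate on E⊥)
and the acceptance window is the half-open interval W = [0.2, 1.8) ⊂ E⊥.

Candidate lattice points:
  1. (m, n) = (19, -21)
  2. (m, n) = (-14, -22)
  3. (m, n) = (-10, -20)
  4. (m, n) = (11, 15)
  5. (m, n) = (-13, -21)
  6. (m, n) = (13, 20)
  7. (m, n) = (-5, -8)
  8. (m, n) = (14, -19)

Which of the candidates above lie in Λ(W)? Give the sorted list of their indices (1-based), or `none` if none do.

4, 6

Numerically β ≈ 1.61803 and β' = −1/β ≈ -0.61803.
[1] lift (19,-21): star map gives 31.97871; window check 0.2 ≤ 31.97871 < 1.8 is false → out
[2] lift (-14,-22): star map gives -0.40325; window check 0.2 ≤ -0.40325 < 1.8 is false → out
[3] lift (-10,-20): star map gives 2.36068; window check 0.2 ≤ 2.36068 < 1.8 is false → out
[4] lift (11,15): star map gives 1.72949; window check 0.2 ≤ 1.72949 < 1.8 is true → IN Λ
[5] lift (-13,-21): star map gives -0.02129; window check 0.2 ≤ -0.02129 < 1.8 is false → out
[6] lift (13,20): star map gives 0.63932; window check 0.2 ≤ 0.63932 < 1.8 is true → IN Λ
[7] lift (-5,-8): star map gives -0.05573; window check 0.2 ≤ -0.05573 < 1.8 is false → out
[8] lift (14,-19): star map gives 25.74265; window check 0.2 ≤ 25.74265 < 1.8 is false → out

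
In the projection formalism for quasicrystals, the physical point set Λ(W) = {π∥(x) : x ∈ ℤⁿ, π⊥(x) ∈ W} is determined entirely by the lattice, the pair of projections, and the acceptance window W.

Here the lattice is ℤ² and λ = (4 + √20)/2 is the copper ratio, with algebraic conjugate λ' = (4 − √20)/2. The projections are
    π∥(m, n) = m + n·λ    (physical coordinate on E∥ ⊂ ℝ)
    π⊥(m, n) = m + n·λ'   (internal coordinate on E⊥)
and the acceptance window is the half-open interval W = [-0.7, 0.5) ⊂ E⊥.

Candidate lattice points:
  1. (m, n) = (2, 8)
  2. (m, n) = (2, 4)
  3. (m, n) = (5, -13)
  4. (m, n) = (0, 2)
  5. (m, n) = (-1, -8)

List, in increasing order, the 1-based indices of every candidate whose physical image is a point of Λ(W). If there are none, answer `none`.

1, 4

Numerically λ ≈ 4.23607 and λ' = −1/λ ≈ -0.23607.
candidate 1: (m,n)=(2,8) → π∥ = 2+8·λ ≈ 35.88854, π⊥ = 2+8·λ' ≈ 0.11146 ∈ [-0.7, 0.5) ⇒ IN Λ
candidate 2: (m,n)=(2,4) → π∥ = 2+4·λ ≈ 18.94427, π⊥ = 2+4·λ' ≈ 1.05573 ∉ [-0.7, 0.5) ⇒ out
candidate 3: (m,n)=(5,-13) → π∥ = 5-13·λ ≈ -50.06888, π⊥ = 5-13·λ' ≈ 8.06888 ∉ [-0.7, 0.5) ⇒ out
candidate 4: (m,n)=(0,2) → π∥ = 0+2·λ ≈ 8.47214, π⊥ = 0+2·λ' ≈ -0.47214 ∈ [-0.7, 0.5) ⇒ IN Λ
candidate 5: (m,n)=(-1,-8) → π∥ = -1-8·λ ≈ -34.88854, π⊥ = -1-8·λ' ≈ 0.88854 ∉ [-0.7, 0.5) ⇒ out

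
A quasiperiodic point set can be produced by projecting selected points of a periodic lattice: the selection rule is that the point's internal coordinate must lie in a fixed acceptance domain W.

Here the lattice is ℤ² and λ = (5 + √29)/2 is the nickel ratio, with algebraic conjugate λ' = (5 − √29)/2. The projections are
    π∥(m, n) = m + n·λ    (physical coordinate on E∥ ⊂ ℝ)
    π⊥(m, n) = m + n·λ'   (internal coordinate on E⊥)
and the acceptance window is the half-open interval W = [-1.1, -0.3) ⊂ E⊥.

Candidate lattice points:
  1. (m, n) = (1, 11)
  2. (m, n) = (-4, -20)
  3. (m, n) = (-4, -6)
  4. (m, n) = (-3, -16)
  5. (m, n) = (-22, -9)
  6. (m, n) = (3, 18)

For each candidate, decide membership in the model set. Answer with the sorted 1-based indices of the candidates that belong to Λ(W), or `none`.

λ' = (5−√29)/2 ≈ -0.192582.
candidate 1: (m,n)=(1,11) → π∥ = 1+11·λ ≈ 58.118406, π⊥ = 1+11·λ' ≈ -1.118406 ∉ [-1.1, -0.3) ⇒ out
candidate 2: (m,n)=(-4,-20) → π∥ = -4-20·λ ≈ -107.851648, π⊥ = -4-20·λ' ≈ -0.148352 ∉ [-1.1, -0.3) ⇒ out
candidate 3: (m,n)=(-4,-6) → π∥ = -4-6·λ ≈ -35.155494, π⊥ = -4-6·λ' ≈ -2.844506 ∉ [-1.1, -0.3) ⇒ out
candidate 4: (m,n)=(-3,-16) → π∥ = -3-16·λ ≈ -86.081318, π⊥ = -3-16·λ' ≈ 0.081318 ∉ [-1.1, -0.3) ⇒ out
candidate 5: (m,n)=(-22,-9) → π∥ = -22-9·λ ≈ -68.733242, π⊥ = -22-9·λ' ≈ -20.266758 ∉ [-1.1, -0.3) ⇒ out
candidate 6: (m,n)=(3,18) → π∥ = 3+18·λ ≈ 96.466483, π⊥ = 3+18·λ' ≈ -0.466483 ∈ [-1.1, -0.3) ⇒ IN Λ

6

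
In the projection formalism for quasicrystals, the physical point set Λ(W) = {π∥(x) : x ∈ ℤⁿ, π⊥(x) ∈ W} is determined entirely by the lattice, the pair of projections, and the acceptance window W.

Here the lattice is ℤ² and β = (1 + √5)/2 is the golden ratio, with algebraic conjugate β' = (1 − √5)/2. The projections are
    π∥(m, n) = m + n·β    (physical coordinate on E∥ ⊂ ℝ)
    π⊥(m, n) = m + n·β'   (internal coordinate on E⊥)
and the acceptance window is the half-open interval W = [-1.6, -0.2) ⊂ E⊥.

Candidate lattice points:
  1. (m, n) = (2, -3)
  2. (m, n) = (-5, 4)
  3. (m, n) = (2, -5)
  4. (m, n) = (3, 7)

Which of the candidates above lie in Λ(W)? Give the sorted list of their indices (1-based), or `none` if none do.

4

Compute β' = (1−√5)/2 = -0.6180, so π⊥(m,n) = m -0.6180·n.
[1] lift (2,-3): star map gives 3.8541; window check -1.6 ≤ 3.8541 < -0.2 is false → out
[2] lift (-5,4): star map gives -7.4721; window check -1.6 ≤ -7.4721 < -0.2 is false → out
[3] lift (2,-5): star map gives 5.0902; window check -1.6 ≤ 5.0902 < -0.2 is false → out
[4] lift (3,7): star map gives -1.3262; window check -1.6 ≤ -1.3262 < -0.2 is true → IN Λ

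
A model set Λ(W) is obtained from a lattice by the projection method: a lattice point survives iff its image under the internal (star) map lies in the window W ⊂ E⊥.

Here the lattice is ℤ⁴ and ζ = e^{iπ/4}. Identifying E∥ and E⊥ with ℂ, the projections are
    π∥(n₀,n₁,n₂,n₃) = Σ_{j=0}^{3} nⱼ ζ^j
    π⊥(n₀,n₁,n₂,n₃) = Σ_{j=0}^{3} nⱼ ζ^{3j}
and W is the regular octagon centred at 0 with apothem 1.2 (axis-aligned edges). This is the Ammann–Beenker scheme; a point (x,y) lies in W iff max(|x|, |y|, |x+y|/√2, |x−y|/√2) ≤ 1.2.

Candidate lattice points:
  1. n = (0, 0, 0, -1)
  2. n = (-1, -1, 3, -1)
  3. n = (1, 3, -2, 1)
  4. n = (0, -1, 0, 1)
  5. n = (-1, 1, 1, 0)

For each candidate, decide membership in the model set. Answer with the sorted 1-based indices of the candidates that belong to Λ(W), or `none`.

1

With ζ = e^{iπ/4} the internal vectors are ζ^0,ζ^3,ζ^6,ζ^9.
#1 (0, 0, 0, -1): internal (-0.70711, -0.70711); octagon support 1.00000 vs apothem 1.2 → ∈ W
#2 (-1, -1, 3, -1): internal (-1.00000, -4.41421); octagon support 4.41421 vs apothem 1.2 → ∉ W
#3 (1, 3, -2, 1): internal (-0.41421, 4.82843); octagon support 4.82843 vs apothem 1.2 → ∉ W
#4 (0, -1, 0, 1): internal (1.41421, 0.00000); octagon support 1.41421 vs apothem 1.2 → ∉ W
#5 (-1, 1, 1, 0): internal (-1.70711, -0.29289); octagon support 1.70711 vs apothem 1.2 → ∉ W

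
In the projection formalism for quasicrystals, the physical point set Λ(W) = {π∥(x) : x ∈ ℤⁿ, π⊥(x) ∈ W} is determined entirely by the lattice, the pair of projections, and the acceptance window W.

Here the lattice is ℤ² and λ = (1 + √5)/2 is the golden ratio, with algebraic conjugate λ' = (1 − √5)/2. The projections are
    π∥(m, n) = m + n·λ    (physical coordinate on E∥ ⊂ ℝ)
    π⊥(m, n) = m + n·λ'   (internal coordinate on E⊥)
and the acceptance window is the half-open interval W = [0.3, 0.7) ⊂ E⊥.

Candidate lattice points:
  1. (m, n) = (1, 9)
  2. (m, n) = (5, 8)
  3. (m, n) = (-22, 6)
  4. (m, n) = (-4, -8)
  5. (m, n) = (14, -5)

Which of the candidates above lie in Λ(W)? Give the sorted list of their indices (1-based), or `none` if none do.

Compute λ' = (1−√5)/2 = -0.6180, so π⊥(m,n) = m -0.6180·n.
candidate 1: (m,n)=(1,9) → π∥ = 1+9·λ ≈ 15.5623, π⊥ = 1+9·λ' ≈ -4.5623 ∉ [0.3, 0.7) ⇒ out
candidate 2: (m,n)=(5,8) → π∥ = 5+8·λ ≈ 17.9443, π⊥ = 5+8·λ' ≈ 0.0557 ∉ [0.3, 0.7) ⇒ out
candidate 3: (m,n)=(-22,6) → π∥ = -22+6·λ ≈ -12.2918, π⊥ = -22+6·λ' ≈ -25.7082 ∉ [0.3, 0.7) ⇒ out
candidate 4: (m,n)=(-4,-8) → π∥ = -4-8·λ ≈ -16.9443, π⊥ = -4-8·λ' ≈ 0.9443 ∉ [0.3, 0.7) ⇒ out
candidate 5: (m,n)=(14,-5) → π∥ = 14-5·λ ≈ 5.9098, π⊥ = 14-5·λ' ≈ 17.0902 ∉ [0.3, 0.7) ⇒ out

none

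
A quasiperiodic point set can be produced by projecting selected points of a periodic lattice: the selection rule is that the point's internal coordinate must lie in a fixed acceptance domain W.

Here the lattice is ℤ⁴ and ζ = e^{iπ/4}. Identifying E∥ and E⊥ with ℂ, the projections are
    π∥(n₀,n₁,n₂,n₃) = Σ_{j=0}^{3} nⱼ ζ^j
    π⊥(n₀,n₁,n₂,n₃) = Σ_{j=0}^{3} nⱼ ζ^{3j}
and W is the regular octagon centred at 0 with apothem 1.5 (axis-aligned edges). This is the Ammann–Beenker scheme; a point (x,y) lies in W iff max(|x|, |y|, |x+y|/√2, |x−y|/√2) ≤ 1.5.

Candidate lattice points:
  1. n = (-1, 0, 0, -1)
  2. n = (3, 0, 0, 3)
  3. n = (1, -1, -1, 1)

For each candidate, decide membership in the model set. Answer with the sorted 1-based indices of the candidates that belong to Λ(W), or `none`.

none

Internal map: ζ^{3j} for j=0..3 gives (1,0), (−√2/2,√2/2), (0,−1), (√2/2,√2/2).
#1 (-1, 0, 0, -1): internal (-1.7071, -0.7071); octagon support 1.7071 vs apothem 1.5 → ∉ W
#2 (3, 0, 0, 3): internal (5.1213, 2.1213); octagon support 5.1213 vs apothem 1.5 → ∉ W
#3 (1, -1, -1, 1): internal (2.4142, 1.0000); octagon support 2.4142 vs apothem 1.5 → ∉ W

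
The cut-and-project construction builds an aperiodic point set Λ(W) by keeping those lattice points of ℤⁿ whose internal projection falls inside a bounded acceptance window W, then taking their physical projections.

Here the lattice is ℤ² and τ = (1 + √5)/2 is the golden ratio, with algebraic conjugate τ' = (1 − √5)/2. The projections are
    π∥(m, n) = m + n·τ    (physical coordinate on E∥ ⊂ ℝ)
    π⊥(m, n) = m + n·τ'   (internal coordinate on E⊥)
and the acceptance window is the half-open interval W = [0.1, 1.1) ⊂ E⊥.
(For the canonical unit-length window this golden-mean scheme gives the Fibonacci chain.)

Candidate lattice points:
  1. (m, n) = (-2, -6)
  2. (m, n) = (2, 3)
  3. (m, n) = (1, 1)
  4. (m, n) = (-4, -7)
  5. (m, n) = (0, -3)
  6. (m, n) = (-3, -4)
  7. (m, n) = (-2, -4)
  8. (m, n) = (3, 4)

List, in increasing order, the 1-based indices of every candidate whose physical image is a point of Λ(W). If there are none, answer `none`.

2, 3, 4, 7, 8

Compute τ' = (1−√5)/2 = -0.6180, so π⊥(m,n) = m -0.6180·n.
[1] lift (-2,-6): star map gives 1.7082; window check 0.1 ≤ 1.7082 < 1.1 is false → out
[2] lift (2,3): star map gives 0.1459; window check 0.1 ≤ 0.1459 < 1.1 is true → IN Λ
[3] lift (1,1): star map gives 0.3820; window check 0.1 ≤ 0.3820 < 1.1 is true → IN Λ
[4] lift (-4,-7): star map gives 0.3262; window check 0.1 ≤ 0.3262 < 1.1 is true → IN Λ
[5] lift (0,-3): star map gives 1.8541; window check 0.1 ≤ 1.8541 < 1.1 is false → out
[6] lift (-3,-4): star map gives -0.5279; window check 0.1 ≤ -0.5279 < 1.1 is false → out
[7] lift (-2,-4): star map gives 0.4721; window check 0.1 ≤ 0.4721 < 1.1 is true → IN Λ
[8] lift (3,4): star map gives 0.5279; window check 0.1 ≤ 0.5279 < 1.1 is true → IN Λ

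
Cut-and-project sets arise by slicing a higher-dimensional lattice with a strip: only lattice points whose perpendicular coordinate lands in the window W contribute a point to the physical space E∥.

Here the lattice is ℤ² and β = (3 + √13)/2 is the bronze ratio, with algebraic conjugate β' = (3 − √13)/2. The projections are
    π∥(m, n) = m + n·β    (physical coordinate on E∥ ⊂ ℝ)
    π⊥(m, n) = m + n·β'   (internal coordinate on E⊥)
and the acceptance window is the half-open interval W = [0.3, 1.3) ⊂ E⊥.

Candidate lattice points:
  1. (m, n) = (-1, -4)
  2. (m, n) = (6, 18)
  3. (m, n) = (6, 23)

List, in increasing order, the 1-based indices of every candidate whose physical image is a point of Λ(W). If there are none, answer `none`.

β' = (3−√13)/2 ≈ -0.30278.
#1 (-1,-4): internal coord -1 + (-4)·β' = +0.21110; +0.21110 ∉ [0.3, 1.3) → out
#2 (6,18): internal coord 6 + (18)·β' = +0.55004; +0.55004 ∈ [0.3, 1.3) → IN Λ
#3 (6,23): internal coord 6 + (23)·β' = -0.96384; -0.96384 ∉ [0.3, 1.3) → out

2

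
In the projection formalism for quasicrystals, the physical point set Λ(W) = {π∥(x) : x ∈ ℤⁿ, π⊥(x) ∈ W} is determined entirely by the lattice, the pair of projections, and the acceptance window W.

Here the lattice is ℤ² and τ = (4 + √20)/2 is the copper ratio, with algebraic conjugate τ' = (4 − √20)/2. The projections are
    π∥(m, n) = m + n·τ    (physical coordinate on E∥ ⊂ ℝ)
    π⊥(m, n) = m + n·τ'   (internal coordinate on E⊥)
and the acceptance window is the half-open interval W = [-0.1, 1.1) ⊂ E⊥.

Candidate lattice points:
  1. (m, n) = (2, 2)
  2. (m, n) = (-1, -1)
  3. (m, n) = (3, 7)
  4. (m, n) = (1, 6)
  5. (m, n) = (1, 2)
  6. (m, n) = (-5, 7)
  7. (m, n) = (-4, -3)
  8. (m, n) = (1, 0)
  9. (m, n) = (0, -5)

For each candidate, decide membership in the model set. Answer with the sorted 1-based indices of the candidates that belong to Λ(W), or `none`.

τ' = (4−√20)/2 ≈ -0.2361.
[1] lift (2,2): star map gives 1.5279; window check -0.1 ≤ 1.5279 < 1.1 is false → out
[2] lift (-1,-1): star map gives -0.7639; window check -0.1 ≤ -0.7639 < 1.1 is false → out
[3] lift (3,7): star map gives 1.3475; window check -0.1 ≤ 1.3475 < 1.1 is false → out
[4] lift (1,6): star map gives -0.4164; window check -0.1 ≤ -0.4164 < 1.1 is false → out
[5] lift (1,2): star map gives 0.5279; window check -0.1 ≤ 0.5279 < 1.1 is true → IN Λ
[6] lift (-5,7): star map gives -6.6525; window check -0.1 ≤ -6.6525 < 1.1 is false → out
[7] lift (-4,-3): star map gives -3.2918; window check -0.1 ≤ -3.2918 < 1.1 is false → out
[8] lift (1,0): star map gives 1.0000; window check -0.1 ≤ 1.0000 < 1.1 is true → IN Λ
[9] lift (0,-5): star map gives 1.1803; window check -0.1 ≤ 1.1803 < 1.1 is false → out

5, 8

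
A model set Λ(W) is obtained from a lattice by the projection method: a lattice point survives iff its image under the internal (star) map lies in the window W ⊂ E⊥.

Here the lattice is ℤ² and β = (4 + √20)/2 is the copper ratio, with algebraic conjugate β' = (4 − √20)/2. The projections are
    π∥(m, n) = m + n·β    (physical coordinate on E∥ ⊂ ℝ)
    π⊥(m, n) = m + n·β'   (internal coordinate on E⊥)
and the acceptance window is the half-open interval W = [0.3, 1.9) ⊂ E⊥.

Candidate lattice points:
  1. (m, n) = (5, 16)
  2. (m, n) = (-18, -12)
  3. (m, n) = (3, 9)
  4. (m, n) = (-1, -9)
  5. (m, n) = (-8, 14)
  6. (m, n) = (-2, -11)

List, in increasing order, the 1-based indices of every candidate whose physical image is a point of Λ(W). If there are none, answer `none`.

1, 3, 4, 6

Compute β' = (4−√20)/2 = -0.23607, so π⊥(m,n) = m -0.23607·n.
[1] lift (5,16): star map gives 1.22291; window check 0.3 ≤ 1.22291 < 1.9 is true → IN Λ
[2] lift (-18,-12): star map gives -15.16718; window check 0.3 ≤ -15.16718 < 1.9 is false → out
[3] lift (3,9): star map gives 0.87539; window check 0.3 ≤ 0.87539 < 1.9 is true → IN Λ
[4] lift (-1,-9): star map gives 1.12461; window check 0.3 ≤ 1.12461 < 1.9 is true → IN Λ
[5] lift (-8,14): star map gives -11.30495; window check 0.3 ≤ -11.30495 < 1.9 is false → out
[6] lift (-2,-11): star map gives 0.59675; window check 0.3 ≤ 0.59675 < 1.9 is true → IN Λ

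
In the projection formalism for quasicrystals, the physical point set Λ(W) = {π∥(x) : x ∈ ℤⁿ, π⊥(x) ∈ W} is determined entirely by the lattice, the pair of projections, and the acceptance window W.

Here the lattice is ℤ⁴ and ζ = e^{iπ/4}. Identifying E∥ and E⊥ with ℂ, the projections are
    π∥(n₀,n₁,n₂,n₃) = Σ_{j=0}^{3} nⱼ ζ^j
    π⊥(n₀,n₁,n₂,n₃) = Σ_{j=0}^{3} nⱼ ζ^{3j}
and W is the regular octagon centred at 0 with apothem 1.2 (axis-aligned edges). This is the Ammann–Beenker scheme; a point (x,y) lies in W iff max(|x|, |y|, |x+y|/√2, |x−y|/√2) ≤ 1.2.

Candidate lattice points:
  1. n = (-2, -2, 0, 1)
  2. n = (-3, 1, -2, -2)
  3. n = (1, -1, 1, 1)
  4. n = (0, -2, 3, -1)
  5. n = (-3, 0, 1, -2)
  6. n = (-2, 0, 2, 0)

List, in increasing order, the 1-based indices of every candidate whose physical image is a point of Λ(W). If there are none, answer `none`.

π⊥(n) = n₀ + n₁ζ³ + n₂ζ⁶ + n₃ζ⁹ where ζ = e^{iπ/4}.
#1 (-2, -2, 0, 1): internal (0.12132, -0.70711); octagon support 0.70711 vs apothem 1.2 → ∈ W
#2 (-3, 1, -2, -2): internal (-5.12132, 1.29289); octagon support 5.12132 vs apothem 1.2 → ∉ W
#3 (1, -1, 1, 1): internal (2.41421, -1.00000); octagon support 2.41421 vs apothem 1.2 → ∉ W
#4 (0, -2, 3, -1): internal (0.70711, -5.12132); octagon support 5.12132 vs apothem 1.2 → ∉ W
#5 (-3, 0, 1, -2): internal (-4.41421, -2.41421); octagon support 4.82843 vs apothem 1.2 → ∉ W
#6 (-2, 0, 2, 0): internal (-2.00000, -2.00000); octagon support 2.82843 vs apothem 1.2 → ∉ W

1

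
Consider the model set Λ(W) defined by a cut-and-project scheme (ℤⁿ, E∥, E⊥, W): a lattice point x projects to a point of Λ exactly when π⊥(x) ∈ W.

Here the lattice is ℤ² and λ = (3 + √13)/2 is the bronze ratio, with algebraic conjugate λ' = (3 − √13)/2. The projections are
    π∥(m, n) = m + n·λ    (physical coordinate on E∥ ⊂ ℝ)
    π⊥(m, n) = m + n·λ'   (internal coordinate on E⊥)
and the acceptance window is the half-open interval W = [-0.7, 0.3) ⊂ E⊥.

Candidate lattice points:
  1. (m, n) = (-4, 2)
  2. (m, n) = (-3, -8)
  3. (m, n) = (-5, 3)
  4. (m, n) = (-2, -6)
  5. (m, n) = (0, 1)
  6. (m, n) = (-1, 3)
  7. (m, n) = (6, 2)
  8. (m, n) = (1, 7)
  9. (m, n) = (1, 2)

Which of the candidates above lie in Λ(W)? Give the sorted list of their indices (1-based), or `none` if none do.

2, 4, 5

λ' = (3−√13)/2 ≈ -0.302776.
candidate 1: (m,n)=(-4,2) → π∥ = -4+2·λ ≈ 2.605551, π⊥ = -4+2·λ' ≈ -4.605551 ∉ [-0.7, 0.3) ⇒ out
candidate 2: (m,n)=(-3,-8) → π∥ = -3-8·λ ≈ -29.422205, π⊥ = -3-8·λ' ≈ -0.577795 ∈ [-0.7, 0.3) ⇒ IN Λ
candidate 3: (m,n)=(-5,3) → π∥ = -5+3·λ ≈ 4.908327, π⊥ = -5+3·λ' ≈ -5.908327 ∉ [-0.7, 0.3) ⇒ out
candidate 4: (m,n)=(-2,-6) → π∥ = -2-6·λ ≈ -21.816654, π⊥ = -2-6·λ' ≈ -0.183346 ∈ [-0.7, 0.3) ⇒ IN Λ
candidate 5: (m,n)=(0,1) → π∥ = 0+1·λ ≈ 3.302776, π⊥ = 0+1·λ' ≈ -0.302776 ∈ [-0.7, 0.3) ⇒ IN Λ
candidate 6: (m,n)=(-1,3) → π∥ = -1+3·λ ≈ 8.908327, π⊥ = -1+3·λ' ≈ -1.908327 ∉ [-0.7, 0.3) ⇒ out
candidate 7: (m,n)=(6,2) → π∥ = 6+2·λ ≈ 12.605551, π⊥ = 6+2·λ' ≈ 5.394449 ∉ [-0.7, 0.3) ⇒ out
candidate 8: (m,n)=(1,7) → π∥ = 1+7·λ ≈ 24.119429, π⊥ = 1+7·λ' ≈ -1.119429 ∉ [-0.7, 0.3) ⇒ out
candidate 9: (m,n)=(1,2) → π∥ = 1+2·λ ≈ 7.605551, π⊥ = 1+2·λ' ≈ 0.394449 ∉ [-0.7, 0.3) ⇒ out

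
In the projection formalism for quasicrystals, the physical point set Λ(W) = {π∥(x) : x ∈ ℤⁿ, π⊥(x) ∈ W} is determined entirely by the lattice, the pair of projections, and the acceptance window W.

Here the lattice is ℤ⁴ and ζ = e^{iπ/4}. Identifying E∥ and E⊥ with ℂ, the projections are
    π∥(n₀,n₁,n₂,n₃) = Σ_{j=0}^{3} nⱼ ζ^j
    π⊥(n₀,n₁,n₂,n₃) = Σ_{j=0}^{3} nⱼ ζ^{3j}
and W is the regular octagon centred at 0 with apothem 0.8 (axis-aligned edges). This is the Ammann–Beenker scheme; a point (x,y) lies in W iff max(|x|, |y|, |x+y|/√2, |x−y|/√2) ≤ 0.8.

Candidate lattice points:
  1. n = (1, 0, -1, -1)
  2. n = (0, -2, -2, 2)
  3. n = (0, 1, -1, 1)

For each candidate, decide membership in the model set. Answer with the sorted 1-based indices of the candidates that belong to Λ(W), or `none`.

With ζ = e^{iπ/4} the internal vectors are ζ^0,ζ^3,ζ^6,ζ^9.
candidate 1: n = (1, 0, -1, -1) → π⊥ ≈ (+0.2929, +0.2929); max(|x|,|y|,|x±y|/√2) = 0.4142 ≤ 0.8 ⇒ ∈ W
candidate 2: n = (0, -2, -2, 2) → π⊥ ≈ (+2.8284, +2.0000); max(|x|,|y|,|x±y|/√2) = 3.4142 > 0.8 ⇒ ∉ W
candidate 3: n = (0, 1, -1, 1) → π⊥ ≈ (+0.0000, +2.4142); max(|x|,|y|,|x±y|/√2) = 2.4142 > 0.8 ⇒ ∉ W

1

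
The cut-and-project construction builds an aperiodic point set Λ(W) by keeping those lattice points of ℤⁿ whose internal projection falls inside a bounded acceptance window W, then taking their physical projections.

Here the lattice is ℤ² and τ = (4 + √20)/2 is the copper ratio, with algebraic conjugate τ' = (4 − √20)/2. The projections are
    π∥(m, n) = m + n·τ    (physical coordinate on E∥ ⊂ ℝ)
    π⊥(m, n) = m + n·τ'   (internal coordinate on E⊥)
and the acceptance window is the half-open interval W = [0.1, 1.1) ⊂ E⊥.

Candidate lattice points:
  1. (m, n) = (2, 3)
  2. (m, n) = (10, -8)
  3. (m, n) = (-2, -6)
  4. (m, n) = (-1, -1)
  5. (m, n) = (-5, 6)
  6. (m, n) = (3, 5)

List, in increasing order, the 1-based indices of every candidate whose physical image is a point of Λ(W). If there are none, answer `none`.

none

Numerically τ ≈ 4.2361 and τ' = −1/τ ≈ -0.2361.
candidate 1: (m,n)=(2,3) → π∥ = 2+3·τ ≈ 14.7082, π⊥ = 2+3·τ' ≈ 1.2918 ∉ [0.1, 1.1) ⇒ out
candidate 2: (m,n)=(10,-8) → π∥ = 10-8·τ ≈ -23.8885, π⊥ = 10-8·τ' ≈ 11.8885 ∉ [0.1, 1.1) ⇒ out
candidate 3: (m,n)=(-2,-6) → π∥ = -2-6·τ ≈ -27.4164, π⊥ = -2-6·τ' ≈ -0.5836 ∉ [0.1, 1.1) ⇒ out
candidate 4: (m,n)=(-1,-1) → π∥ = -1-1·τ ≈ -5.2361, π⊥ = -1-1·τ' ≈ -0.7639 ∉ [0.1, 1.1) ⇒ out
candidate 5: (m,n)=(-5,6) → π∥ = -5+6·τ ≈ 20.4164, π⊥ = -5+6·τ' ≈ -6.4164 ∉ [0.1, 1.1) ⇒ out
candidate 6: (m,n)=(3,5) → π∥ = 3+5·τ ≈ 24.1803, π⊥ = 3+5·τ' ≈ 1.8197 ∉ [0.1, 1.1) ⇒ out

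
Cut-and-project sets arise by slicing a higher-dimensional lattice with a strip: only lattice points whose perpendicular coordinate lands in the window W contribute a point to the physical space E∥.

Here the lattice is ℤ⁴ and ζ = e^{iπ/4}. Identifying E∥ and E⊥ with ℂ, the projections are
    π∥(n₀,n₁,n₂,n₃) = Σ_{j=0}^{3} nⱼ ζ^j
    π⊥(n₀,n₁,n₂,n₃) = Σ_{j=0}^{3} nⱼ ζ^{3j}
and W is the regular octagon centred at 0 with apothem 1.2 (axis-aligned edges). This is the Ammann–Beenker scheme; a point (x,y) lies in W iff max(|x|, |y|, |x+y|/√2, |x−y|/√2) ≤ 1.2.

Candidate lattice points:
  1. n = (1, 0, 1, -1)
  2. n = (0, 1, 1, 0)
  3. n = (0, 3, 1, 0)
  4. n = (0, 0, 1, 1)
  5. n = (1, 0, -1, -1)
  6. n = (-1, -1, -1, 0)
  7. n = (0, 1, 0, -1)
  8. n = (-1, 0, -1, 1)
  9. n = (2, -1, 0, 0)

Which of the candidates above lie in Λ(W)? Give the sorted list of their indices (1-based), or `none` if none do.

2, 4, 5, 6

With ζ = e^{iπ/4} the internal vectors are ζ^0,ζ^3,ζ^6,ζ^9.
candidate 1: n = (1, 0, 1, -1) → π⊥ ≈ (+0.29289, -1.70711); max(|x|,|y|,|x±y|/√2) = 1.70711 > 1.2 ⇒ ∉ W
candidate 2: n = (0, 1, 1, 0) → π⊥ ≈ (-0.70711, -0.29289); max(|x|,|y|,|x±y|/√2) = 0.70711 ≤ 1.2 ⇒ ∈ W
candidate 3: n = (0, 3, 1, 0) → π⊥ ≈ (-2.12132, +1.12132); max(|x|,|y|,|x±y|/√2) = 2.29289 > 1.2 ⇒ ∉ W
candidate 4: n = (0, 0, 1, 1) → π⊥ ≈ (+0.70711, -0.29289); max(|x|,|y|,|x±y|/√2) = 0.70711 ≤ 1.2 ⇒ ∈ W
candidate 5: n = (1, 0, -1, -1) → π⊥ ≈ (+0.29289, +0.29289); max(|x|,|y|,|x±y|/√2) = 0.41421 ≤ 1.2 ⇒ ∈ W
candidate 6: n = (-1, -1, -1, 0) → π⊥ ≈ (-0.29289, +0.29289); max(|x|,|y|,|x±y|/√2) = 0.41421 ≤ 1.2 ⇒ ∈ W
candidate 7: n = (0, 1, 0, -1) → π⊥ ≈ (-1.41421, +0.00000); max(|x|,|y|,|x±y|/√2) = 1.41421 > 1.2 ⇒ ∉ W
candidate 8: n = (-1, 0, -1, 1) → π⊥ ≈ (-0.29289, +1.70711); max(|x|,|y|,|x±y|/√2) = 1.70711 > 1.2 ⇒ ∉ W
candidate 9: n = (2, -1, 0, 0) → π⊥ ≈ (+2.70711, -0.70711); max(|x|,|y|,|x±y|/√2) = 2.70711 > 1.2 ⇒ ∉ W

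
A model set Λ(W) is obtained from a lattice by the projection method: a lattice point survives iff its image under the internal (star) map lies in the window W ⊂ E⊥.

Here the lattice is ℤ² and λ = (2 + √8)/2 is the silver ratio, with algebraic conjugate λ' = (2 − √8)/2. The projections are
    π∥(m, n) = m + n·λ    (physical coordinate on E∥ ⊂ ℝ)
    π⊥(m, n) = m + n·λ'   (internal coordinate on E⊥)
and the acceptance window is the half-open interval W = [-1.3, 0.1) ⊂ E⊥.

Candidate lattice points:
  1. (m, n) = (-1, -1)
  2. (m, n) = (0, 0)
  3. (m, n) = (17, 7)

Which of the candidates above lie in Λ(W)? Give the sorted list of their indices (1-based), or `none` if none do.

Compute λ' = (2−√8)/2 = -0.4142, so π⊥(m,n) = m -0.4142·n.
[1] lift (-1,-1): star map gives -0.5858; window check -1.3 ≤ -0.5858 < 0.1 is true → IN Λ
[2] lift (0,0): star map gives 0.0000; window check -1.3 ≤ 0.0000 < 0.1 is true → IN Λ
[3] lift (17,7): star map gives 14.1005; window check -1.3 ≤ 14.1005 < 0.1 is false → out

1, 2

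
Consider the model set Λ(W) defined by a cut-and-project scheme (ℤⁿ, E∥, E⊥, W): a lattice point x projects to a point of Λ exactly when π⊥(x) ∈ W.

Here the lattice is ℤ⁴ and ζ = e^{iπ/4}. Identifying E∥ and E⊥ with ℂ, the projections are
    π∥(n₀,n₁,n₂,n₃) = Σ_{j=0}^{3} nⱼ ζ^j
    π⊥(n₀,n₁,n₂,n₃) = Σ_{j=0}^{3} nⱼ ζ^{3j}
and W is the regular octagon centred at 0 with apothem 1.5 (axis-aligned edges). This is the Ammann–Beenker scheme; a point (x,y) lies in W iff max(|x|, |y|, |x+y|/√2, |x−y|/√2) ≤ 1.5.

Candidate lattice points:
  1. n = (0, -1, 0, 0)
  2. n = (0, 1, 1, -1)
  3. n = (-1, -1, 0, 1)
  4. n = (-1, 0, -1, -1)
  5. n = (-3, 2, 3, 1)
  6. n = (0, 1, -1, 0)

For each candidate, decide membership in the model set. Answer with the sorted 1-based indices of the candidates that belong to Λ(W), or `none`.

1, 3

π⊥(n) = n₀ + n₁ζ³ + n₂ζ⁶ + n₃ζ⁹ where ζ = e^{iπ/4}.
#1 (0, -1, 0, 0): internal (0.707107, -0.707107); octagon support 1.000000 vs apothem 1.5 → ∈ W
#2 (0, 1, 1, -1): internal (-1.414214, -1.000000); octagon support 1.707107 vs apothem 1.5 → ∉ W
#3 (-1, -1, 0, 1): internal (0.414214, 0.000000); octagon support 0.414214 vs apothem 1.5 → ∈ W
#4 (-1, 0, -1, -1): internal (-1.707107, 0.292893); octagon support 1.707107 vs apothem 1.5 → ∉ W
#5 (-3, 2, 3, 1): internal (-3.707107, -0.878680); octagon support 3.707107 vs apothem 1.5 → ∉ W
#6 (0, 1, -1, 0): internal (-0.707107, 1.707107); octagon support 1.707107 vs apothem 1.5 → ∉ W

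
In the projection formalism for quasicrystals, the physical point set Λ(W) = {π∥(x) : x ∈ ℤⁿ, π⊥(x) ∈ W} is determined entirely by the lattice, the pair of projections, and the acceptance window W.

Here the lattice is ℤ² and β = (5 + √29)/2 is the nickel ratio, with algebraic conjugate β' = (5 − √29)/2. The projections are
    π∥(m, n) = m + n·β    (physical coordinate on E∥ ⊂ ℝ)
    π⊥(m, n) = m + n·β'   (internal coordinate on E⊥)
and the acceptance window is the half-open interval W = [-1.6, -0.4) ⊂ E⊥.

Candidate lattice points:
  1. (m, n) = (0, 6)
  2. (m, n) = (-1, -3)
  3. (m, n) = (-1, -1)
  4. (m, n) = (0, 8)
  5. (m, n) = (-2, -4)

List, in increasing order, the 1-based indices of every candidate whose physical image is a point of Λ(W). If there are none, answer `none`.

Compute β' = (5−√29)/2 = -0.192582, so π⊥(m,n) = m -0.192582·n.
candidate 1: (m,n)=(0,6) → π∥ = 0+6·β ≈ 31.155494, π⊥ = 0+6·β' ≈ -1.155494 ∈ [-1.6, -0.4) ⇒ IN Λ
candidate 2: (m,n)=(-1,-3) → π∥ = -1-3·β ≈ -16.577747, π⊥ = -1-3·β' ≈ -0.422253 ∈ [-1.6, -0.4) ⇒ IN Λ
candidate 3: (m,n)=(-1,-1) → π∥ = -1-1·β ≈ -6.192582, π⊥ = -1-1·β' ≈ -0.807418 ∈ [-1.6, -0.4) ⇒ IN Λ
candidate 4: (m,n)=(0,8) → π∥ = 0+8·β ≈ 41.540659, π⊥ = 0+8·β' ≈ -1.540659 ∈ [-1.6, -0.4) ⇒ IN Λ
candidate 5: (m,n)=(-2,-4) → π∥ = -2-4·β ≈ -22.770330, π⊥ = -2-4·β' ≈ -1.229670 ∈ [-1.6, -0.4) ⇒ IN Λ

1, 2, 3, 4, 5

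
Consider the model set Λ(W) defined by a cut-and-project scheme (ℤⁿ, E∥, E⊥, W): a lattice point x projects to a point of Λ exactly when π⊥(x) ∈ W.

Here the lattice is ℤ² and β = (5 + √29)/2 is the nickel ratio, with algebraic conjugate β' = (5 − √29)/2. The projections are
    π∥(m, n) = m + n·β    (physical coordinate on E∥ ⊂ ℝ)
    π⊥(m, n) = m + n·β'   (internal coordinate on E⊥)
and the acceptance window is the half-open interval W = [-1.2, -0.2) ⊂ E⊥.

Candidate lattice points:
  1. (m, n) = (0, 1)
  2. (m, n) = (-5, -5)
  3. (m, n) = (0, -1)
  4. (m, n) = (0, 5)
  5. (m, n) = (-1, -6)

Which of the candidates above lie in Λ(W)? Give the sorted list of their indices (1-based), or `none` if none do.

4

Compute β' = (5−√29)/2 = -0.1926, so π⊥(m,n) = m -0.1926·n.
candidate 1: (m,n)=(0,1) → π∥ = 0+1·β ≈ 5.1926, π⊥ = 0+1·β' ≈ -0.1926 ∉ [-1.2, -0.2) ⇒ out
candidate 2: (m,n)=(-5,-5) → π∥ = -5-5·β ≈ -30.9629, π⊥ = -5-5·β' ≈ -4.0371 ∉ [-1.2, -0.2) ⇒ out
candidate 3: (m,n)=(0,-1) → π∥ = 0-1·β ≈ -5.1926, π⊥ = 0-1·β' ≈ 0.1926 ∉ [-1.2, -0.2) ⇒ out
candidate 4: (m,n)=(0,5) → π∥ = 0+5·β ≈ 25.9629, π⊥ = 0+5·β' ≈ -0.9629 ∈ [-1.2, -0.2) ⇒ IN Λ
candidate 5: (m,n)=(-1,-6) → π∥ = -1-6·β ≈ -32.1555, π⊥ = -1-6·β' ≈ 0.1555 ∉ [-1.2, -0.2) ⇒ out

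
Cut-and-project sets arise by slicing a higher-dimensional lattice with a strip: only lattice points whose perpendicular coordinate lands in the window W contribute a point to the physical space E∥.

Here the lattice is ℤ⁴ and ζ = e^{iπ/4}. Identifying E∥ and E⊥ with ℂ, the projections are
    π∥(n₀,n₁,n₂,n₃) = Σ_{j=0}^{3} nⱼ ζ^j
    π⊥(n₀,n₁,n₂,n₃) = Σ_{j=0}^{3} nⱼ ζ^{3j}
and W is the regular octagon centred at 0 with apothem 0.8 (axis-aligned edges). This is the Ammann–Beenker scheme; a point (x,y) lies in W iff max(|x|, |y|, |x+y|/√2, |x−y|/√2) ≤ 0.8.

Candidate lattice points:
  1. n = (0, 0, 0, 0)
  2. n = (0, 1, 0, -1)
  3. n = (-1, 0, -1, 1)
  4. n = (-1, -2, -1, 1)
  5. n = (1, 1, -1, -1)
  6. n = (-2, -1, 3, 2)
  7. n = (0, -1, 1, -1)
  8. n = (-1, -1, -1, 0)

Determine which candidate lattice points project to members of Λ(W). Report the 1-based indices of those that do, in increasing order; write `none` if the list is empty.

1, 8

π⊥(n) = n₀ + n₁ζ³ + n₂ζ⁶ + n₃ζ⁹ where ζ = e^{iπ/4}.
candidate 1: n = (0, 0, 0, 0) → π⊥ ≈ (+0.00000, +0.00000); max(|x|,|y|,|x±y|/√2) = 0.00000 ≤ 0.8 ⇒ ∈ W
candidate 2: n = (0, 1, 0, -1) → π⊥ ≈ (-1.41421, +0.00000); max(|x|,|y|,|x±y|/√2) = 1.41421 > 0.8 ⇒ ∉ W
candidate 3: n = (-1, 0, -1, 1) → π⊥ ≈ (-0.29289, +1.70711); max(|x|,|y|,|x±y|/√2) = 1.70711 > 0.8 ⇒ ∉ W
candidate 4: n = (-1, -2, -1, 1) → π⊥ ≈ (+1.12132, +0.29289); max(|x|,|y|,|x±y|/√2) = 1.12132 > 0.8 ⇒ ∉ W
candidate 5: n = (1, 1, -1, -1) → π⊥ ≈ (-0.41421, +1.00000); max(|x|,|y|,|x±y|/√2) = 1.00000 > 0.8 ⇒ ∉ W
candidate 6: n = (-2, -1, 3, 2) → π⊥ ≈ (+0.12132, -2.29289); max(|x|,|y|,|x±y|/√2) = 2.29289 > 0.8 ⇒ ∉ W
candidate 7: n = (0, -1, 1, -1) → π⊥ ≈ (+0.00000, -2.41421); max(|x|,|y|,|x±y|/√2) = 2.41421 > 0.8 ⇒ ∉ W
candidate 8: n = (-1, -1, -1, 0) → π⊥ ≈ (-0.29289, +0.29289); max(|x|,|y|,|x±y|/√2) = 0.41421 ≤ 0.8 ⇒ ∈ W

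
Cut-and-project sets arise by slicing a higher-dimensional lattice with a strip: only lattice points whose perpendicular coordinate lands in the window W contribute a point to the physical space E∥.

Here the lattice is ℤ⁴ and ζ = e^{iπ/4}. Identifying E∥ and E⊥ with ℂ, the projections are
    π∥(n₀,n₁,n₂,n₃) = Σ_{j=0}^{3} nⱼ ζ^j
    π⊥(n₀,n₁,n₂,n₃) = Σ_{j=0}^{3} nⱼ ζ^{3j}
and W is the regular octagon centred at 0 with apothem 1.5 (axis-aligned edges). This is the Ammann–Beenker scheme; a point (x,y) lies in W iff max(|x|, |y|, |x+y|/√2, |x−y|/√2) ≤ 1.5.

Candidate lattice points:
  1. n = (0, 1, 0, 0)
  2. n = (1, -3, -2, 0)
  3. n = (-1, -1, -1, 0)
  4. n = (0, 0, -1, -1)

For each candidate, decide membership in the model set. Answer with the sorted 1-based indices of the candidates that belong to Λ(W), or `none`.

π⊥(n) = n₀ + n₁ζ³ + n₂ζ⁶ + n₃ζ⁹ where ζ = e^{iπ/4}.
candidate 1: n = (0, 1, 0, 0) → π⊥ ≈ (-0.70711, +0.70711); max(|x|,|y|,|x±y|/√2) = 1.00000 ≤ 1.5 ⇒ ∈ W
candidate 2: n = (1, -3, -2, 0) → π⊥ ≈ (+3.12132, -0.12132); max(|x|,|y|,|x±y|/√2) = 3.12132 > 1.5 ⇒ ∉ W
candidate 3: n = (-1, -1, -1, 0) → π⊥ ≈ (-0.29289, +0.29289); max(|x|,|y|,|x±y|/√2) = 0.41421 ≤ 1.5 ⇒ ∈ W
candidate 4: n = (0, 0, -1, -1) → π⊥ ≈ (-0.70711, +0.29289); max(|x|,|y|,|x±y|/√2) = 0.70711 ≤ 1.5 ⇒ ∈ W

1, 3, 4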